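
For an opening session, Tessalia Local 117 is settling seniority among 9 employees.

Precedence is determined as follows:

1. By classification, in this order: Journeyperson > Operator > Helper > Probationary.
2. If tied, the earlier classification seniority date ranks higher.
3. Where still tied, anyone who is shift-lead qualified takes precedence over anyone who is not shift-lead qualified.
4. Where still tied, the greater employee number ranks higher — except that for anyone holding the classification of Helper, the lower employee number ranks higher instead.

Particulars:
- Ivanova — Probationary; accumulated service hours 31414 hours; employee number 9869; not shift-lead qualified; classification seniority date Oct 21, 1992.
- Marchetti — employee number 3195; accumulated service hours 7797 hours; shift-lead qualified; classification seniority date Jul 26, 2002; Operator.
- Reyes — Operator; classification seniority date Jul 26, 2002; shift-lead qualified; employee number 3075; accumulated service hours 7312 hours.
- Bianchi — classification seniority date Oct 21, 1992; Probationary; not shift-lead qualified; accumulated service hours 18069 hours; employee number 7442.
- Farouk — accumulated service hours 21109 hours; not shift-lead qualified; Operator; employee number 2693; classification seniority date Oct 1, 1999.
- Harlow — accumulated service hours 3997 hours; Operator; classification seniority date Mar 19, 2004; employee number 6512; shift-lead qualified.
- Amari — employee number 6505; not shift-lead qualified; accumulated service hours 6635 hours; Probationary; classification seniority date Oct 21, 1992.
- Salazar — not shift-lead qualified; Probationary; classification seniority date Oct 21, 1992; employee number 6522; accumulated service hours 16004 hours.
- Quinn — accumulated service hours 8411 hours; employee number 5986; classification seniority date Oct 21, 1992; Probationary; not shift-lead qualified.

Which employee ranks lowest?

Quinn

By classification: Farouk, Marchetti, Reyes and Harlow (Operator); then Ivanova, Bianchi, Salazar, Amari and Quinn (Probationary).
Among Farouk, Marchetti, Reyes and Harlow, by classification seniority date (earlier first): Farouk (Oct 1, 1999) before Marchetti and Reyes (Jul 26, 2002) before Harlow (Mar 19, 2004).
Marchetti and Reyes are each shift-lead qualified, so the next rule applies.
Among Marchetti and Reyes, by employee number (higher first): Marchetti (3195) before Reyes (3075).
Ivanova, Bianchi, Salazar, Amari and Quinn all have classification seniority date Oct 21, 1992, so the next rule applies.
Ivanova, Bianchi, Salazar, Amari and Quinn are each not shift-lead qualified, so the next rule applies.
Among Ivanova, Bianchi, Salazar, Amari and Quinn, by employee number (higher first): Ivanova (9869) before Bianchi (7442) before Salazar (6522) before Amari (6505) before Quinn (5986).
Order: Farouk, Marchetti, Reyes, Harlow, Ivanova, Bianchi, Salazar, Amari, Quinn.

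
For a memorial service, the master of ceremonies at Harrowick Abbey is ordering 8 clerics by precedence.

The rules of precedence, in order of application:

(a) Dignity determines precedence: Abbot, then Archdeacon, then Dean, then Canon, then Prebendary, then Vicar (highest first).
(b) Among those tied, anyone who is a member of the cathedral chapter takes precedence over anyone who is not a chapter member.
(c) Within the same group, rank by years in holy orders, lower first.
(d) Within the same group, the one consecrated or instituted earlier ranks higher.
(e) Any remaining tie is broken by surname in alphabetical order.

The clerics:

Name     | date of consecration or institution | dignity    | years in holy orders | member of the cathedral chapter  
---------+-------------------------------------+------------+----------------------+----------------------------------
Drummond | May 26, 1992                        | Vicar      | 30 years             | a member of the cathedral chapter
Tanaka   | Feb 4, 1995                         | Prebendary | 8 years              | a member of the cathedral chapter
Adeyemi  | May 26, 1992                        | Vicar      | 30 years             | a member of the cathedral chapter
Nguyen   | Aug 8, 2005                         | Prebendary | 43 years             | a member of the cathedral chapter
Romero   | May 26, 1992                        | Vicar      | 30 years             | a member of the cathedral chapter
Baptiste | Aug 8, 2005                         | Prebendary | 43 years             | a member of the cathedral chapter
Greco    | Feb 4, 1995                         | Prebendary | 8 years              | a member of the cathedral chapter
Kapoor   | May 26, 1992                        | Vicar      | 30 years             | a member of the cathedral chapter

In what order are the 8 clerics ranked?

By dignity: Greco, Tanaka, Baptiste and Nguyen (Prebendary); then Adeyemi, Drummond, Kapoor and Romero (Vicar).
Greco, Tanaka, Baptiste and Nguyen are each a member of the cathedral chapter, so the next rule applies.
Among Greco, Tanaka, Baptiste and Nguyen, by years in holy orders (lower first): Greco and Tanaka (8 years) before Baptiste and Nguyen (43 years).
Greco and Tanaka both have date of consecration or institution Feb 4, 1995, so the next rule applies.
Among Greco and Tanaka, alphabetically by surname: Greco before Tanaka.
Baptiste and Nguyen both have date of consecration or institution Aug 8, 2005, so the next rule applies.
Among Baptiste and Nguyen, alphabetically by surname: Baptiste before Nguyen.
Adeyemi, Drummond, Kapoor and Romero are each a member of the cathedral chapter, so the next rule applies.
Adeyemi, Drummond, Kapoor and Romero all have years in holy orders 30 years, so the next rule applies.
Adeyemi, Drummond, Kapoor and Romero all have date of consecration or institution May 26, 1992, so the next rule applies.
Among Adeyemi, Drummond, Kapoor and Romero, alphabetically by surname: Adeyemi before Drummond before Kapoor before Romero.
Full order: Greco, Tanaka, Baptiste, Nguyen, Adeyemi, Drummond, Kapoor, Romero.

Greco, Tanaka, Baptiste, Nguyen, Adeyemi, Drummond, Kapoor, Romero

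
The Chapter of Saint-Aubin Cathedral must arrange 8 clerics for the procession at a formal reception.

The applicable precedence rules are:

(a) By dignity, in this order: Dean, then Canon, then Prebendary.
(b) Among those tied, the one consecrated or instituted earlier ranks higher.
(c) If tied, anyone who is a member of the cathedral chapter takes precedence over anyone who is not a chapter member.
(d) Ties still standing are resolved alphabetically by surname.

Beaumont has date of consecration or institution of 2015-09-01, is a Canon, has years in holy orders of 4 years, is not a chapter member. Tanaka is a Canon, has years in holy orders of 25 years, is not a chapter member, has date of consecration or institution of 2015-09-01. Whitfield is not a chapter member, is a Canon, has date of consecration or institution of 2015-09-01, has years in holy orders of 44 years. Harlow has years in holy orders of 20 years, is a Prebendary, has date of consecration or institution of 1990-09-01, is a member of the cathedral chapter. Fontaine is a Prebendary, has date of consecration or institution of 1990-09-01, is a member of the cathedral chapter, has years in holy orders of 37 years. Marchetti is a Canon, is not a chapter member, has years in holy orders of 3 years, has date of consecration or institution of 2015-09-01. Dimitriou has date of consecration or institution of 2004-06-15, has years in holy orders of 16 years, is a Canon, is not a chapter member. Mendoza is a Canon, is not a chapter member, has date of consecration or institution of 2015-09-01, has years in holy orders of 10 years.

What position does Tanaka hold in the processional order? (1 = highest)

By dignity: Dimitriou, Beaumont, Marchetti, Mendoza, Tanaka and Whitfield (Canon); then Fontaine and Harlow (Prebendary).
Among Dimitriou, Beaumont, Marchetti, Mendoza, Tanaka and Whitfield, by date of consecration or institution (earlier first): Dimitriou (2004-06-15) before Beaumont, Marchetti, Mendoza, Tanaka and Whitfield (2015-09-01).
Beaumont, Marchetti, Mendoza, Tanaka and Whitfield are each not a chapter member, so the next rule applies.
Among Beaumont, Marchetti, Mendoza, Tanaka and Whitfield, alphabetically by surname: Beaumont before Marchetti before Mendoza before Tanaka before Whitfield.
Fontaine and Harlow both have date of consecration or institution 1990-09-01, so the next rule applies.
Fontaine and Harlow are each a member of the cathedral chapter, so the next rule applies.
Among Fontaine and Harlow, alphabetically by surname: Fontaine before Harlow.
Order: Dimitriou, Beaumont, Marchetti, Mendoza, Tanaka, Whitfield, Fontaine, Harlow. So position 5.

5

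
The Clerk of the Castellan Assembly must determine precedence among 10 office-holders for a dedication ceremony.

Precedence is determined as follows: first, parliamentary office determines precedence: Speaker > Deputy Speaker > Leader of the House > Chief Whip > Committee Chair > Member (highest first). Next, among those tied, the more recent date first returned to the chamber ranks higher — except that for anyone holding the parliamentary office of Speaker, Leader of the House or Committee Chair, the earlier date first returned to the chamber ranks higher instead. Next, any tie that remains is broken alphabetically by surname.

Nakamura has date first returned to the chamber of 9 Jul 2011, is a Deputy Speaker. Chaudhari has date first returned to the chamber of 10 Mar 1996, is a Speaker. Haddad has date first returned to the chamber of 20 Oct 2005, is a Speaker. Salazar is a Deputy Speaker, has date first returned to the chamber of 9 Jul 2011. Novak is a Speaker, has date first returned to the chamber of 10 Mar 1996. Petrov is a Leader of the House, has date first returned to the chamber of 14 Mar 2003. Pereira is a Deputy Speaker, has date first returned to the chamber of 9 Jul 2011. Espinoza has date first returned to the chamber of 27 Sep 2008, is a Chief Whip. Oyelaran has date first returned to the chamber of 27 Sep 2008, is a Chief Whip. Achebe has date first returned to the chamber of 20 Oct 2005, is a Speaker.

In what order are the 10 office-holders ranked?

By parliamentary office: Chaudhari, Novak, Achebe and Haddad (Speaker); then Nakamura, Pereira and Salazar (Deputy Speaker); then Petrov (Leader of the House); then Espinoza and Oyelaran (Chief Whip).
Among Chaudhari, Novak, Achebe and Haddad, by date first returned to the chamber (earlier first) (reversed rule for this group): Chaudhari and Novak (10 Mar 1996) before Achebe and Haddad (20 Oct 2005).
Among Chaudhari and Novak, alphabetically by surname: Chaudhari before Novak.
Among Achebe and Haddad, alphabetically by surname: Achebe before Haddad.
Nakamura, Pereira and Salazar all have date first returned to the chamber 9 Jul 2011, so the next rule applies.
Among Nakamura, Pereira and Salazar, alphabetically by surname: Nakamura before Pereira before Salazar.
Espinoza and Oyelaran both have date first returned to the chamber 27 Sep 2008, so the next rule applies.
Among Espinoza and Oyelaran, alphabetically by surname: Espinoza before Oyelaran.
Full order: Chaudhari, Novak, Achebe, Haddad, Nakamura, Pereira, Salazar, Petrov, Espinoza, Oyelaran.

Chaudhari, Novak, Achebe, Haddad, Nakamura, Pereira, Salazar, Petrov, Espinoza, Oyelaran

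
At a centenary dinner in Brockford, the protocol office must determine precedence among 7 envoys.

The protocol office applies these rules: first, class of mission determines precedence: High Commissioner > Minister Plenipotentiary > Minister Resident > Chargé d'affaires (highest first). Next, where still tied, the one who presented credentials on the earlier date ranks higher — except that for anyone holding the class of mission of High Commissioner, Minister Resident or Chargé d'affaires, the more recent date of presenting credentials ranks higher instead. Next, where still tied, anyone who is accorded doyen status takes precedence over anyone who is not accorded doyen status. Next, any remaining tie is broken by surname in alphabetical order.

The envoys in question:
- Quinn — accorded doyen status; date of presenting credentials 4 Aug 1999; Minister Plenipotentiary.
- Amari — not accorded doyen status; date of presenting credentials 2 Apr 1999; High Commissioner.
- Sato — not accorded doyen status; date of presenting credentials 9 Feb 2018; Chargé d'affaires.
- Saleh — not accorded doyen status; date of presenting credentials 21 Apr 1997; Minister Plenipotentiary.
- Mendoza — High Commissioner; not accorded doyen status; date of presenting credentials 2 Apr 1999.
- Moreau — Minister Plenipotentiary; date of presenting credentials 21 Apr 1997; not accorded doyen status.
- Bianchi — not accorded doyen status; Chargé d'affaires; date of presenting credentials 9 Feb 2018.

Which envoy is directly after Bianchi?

Sato

By class of mission: Amari and Mendoza (High Commissioner); then Moreau, Saleh and Quinn (Minister Plenipotentiary); then Bianchi and Sato (Chargé d'affaires).
Amari and Mendoza both have date of presenting credentials 2 Apr 1999, so the next rule applies.
Amari and Mendoza are each not accorded doyen status, so the next rule applies.
Among Amari and Mendoza, alphabetically by surname: Amari before Mendoza.
Among Moreau, Saleh and Quinn, by date of presenting credentials (earlier first): Moreau and Saleh (21 Apr 1997) before Quinn (4 Aug 1999).
Moreau and Saleh are each not accorded doyen status, so the next rule applies.
Among Moreau and Saleh, alphabetically by surname: Moreau before Saleh.
Bianchi and Sato both have date of presenting credentials 9 Feb 2018, so the next rule applies.
Bianchi and Sato are each not accorded doyen status, so the next rule applies.
Among Bianchi and Sato, alphabetically by surname: Bianchi before Sato.
Order: Amari, Mendoza, Moreau, Saleh, Quinn, Bianchi, Sato.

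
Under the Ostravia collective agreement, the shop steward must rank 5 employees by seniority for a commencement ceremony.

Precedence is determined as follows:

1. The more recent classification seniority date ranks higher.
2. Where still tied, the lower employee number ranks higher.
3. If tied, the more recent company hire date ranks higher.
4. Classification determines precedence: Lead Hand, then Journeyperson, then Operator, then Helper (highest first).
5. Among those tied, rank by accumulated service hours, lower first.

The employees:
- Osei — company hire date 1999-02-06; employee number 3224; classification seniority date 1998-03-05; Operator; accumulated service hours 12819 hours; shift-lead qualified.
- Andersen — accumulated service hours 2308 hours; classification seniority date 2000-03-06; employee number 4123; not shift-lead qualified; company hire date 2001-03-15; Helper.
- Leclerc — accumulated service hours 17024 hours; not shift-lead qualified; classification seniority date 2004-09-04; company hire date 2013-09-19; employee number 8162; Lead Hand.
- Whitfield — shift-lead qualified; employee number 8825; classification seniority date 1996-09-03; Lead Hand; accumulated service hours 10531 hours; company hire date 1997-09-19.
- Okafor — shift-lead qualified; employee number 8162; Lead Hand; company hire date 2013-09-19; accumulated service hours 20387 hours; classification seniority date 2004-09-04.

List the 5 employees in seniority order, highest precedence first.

Leclerc, Okafor, Andersen, Osei, Whitfield

By classification seniority date (later first): Leclerc and Okafor (both 2004-09-04); then Andersen (2000-03-06); then Osei (1998-03-05); then Whitfield (1996-09-03).
Leclerc and Okafor both have employee number 8162, so the next rule applies.
Leclerc and Okafor both have company hire date 2013-09-19, so the next rule applies.
Leclerc and Okafor are each Lead Hand, so the next rule applies.
Among Leclerc and Okafor, by accumulated service hours (lower first): Leclerc (17024 hours) before Okafor (20387 hours).
Full order: Leclerc, Okafor, Andersen, Osei, Whitfield.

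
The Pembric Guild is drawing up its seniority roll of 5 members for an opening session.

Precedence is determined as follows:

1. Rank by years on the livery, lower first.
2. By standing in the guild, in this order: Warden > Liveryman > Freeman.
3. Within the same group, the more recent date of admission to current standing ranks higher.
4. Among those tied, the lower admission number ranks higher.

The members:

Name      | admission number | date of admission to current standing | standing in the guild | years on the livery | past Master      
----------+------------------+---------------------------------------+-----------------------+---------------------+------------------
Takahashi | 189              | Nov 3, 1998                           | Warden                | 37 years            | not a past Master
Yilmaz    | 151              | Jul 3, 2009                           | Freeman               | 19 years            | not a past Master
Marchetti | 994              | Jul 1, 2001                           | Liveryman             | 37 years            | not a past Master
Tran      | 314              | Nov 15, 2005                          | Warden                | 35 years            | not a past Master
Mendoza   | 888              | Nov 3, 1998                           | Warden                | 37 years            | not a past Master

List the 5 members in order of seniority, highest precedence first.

Yilmaz, Tran, Takahashi, Mendoza, Marchetti

By years on the livery (lower first): Yilmaz (19 years); then Tran (35 years); then Takahashi, Mendoza and Marchetti (each 37 years).
Among Takahashi, Mendoza and Marchetti, by standing in the guild: Takahashi and Mendoza (Warden) before Marchetti (Liveryman).
Takahashi and Mendoza both have date of admission to current standing Nov 3, 1998, so the next rule applies.
Among Takahashi and Mendoza, by admission number (lower first): Takahashi (189) before Mendoza (888).
Full order: Yilmaz, Tran, Takahashi, Mendoza, Marchetti.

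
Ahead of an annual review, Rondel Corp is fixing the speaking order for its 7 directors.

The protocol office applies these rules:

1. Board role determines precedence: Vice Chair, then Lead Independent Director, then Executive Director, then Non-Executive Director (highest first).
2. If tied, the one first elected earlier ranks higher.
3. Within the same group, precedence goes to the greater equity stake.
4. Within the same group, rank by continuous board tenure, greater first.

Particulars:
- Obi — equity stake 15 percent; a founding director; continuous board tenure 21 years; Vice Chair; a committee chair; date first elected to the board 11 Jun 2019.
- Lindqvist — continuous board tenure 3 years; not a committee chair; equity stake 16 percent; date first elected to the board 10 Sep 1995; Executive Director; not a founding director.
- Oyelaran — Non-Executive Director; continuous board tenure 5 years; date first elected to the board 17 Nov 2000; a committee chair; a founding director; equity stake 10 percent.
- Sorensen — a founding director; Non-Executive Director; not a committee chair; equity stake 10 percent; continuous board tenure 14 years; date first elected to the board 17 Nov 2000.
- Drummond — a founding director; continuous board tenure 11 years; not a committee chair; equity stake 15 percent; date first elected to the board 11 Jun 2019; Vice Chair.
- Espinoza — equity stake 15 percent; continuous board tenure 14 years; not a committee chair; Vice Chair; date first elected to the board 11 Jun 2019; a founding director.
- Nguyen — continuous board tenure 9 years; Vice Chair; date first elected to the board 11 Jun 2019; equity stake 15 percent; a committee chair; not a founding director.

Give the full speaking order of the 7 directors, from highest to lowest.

Obi, Espinoza, Drummond, Nguyen, Lindqvist, Sorensen, Oyelaran

By board role: Obi, Espinoza, Drummond and Nguyen (Vice Chair); then Lindqvist (Executive Director); then Sorensen and Oyelaran (Non-Executive Director).
Obi, Espinoza, Drummond and Nguyen all have date first elected to the board 11 Jun 2019, so the next rule applies.
Obi, Espinoza, Drummond and Nguyen all have equity stake 15 percent, so the next rule applies.
Among Obi, Espinoza, Drummond and Nguyen, by continuous board tenure (higher first): Obi (21 years) before Espinoza (14 years) before Drummond (11 years) before Nguyen (9 years).
Sorensen and Oyelaran both have date first elected to the board 17 Nov 2000, so the next rule applies.
Sorensen and Oyelaran both have equity stake 10 percent, so the next rule applies.
Among Sorensen and Oyelaran, by continuous board tenure (higher first): Sorensen (14 years) before Oyelaran (5 years).
Full order: Obi, Espinoza, Drummond, Nguyen, Lindqvist, Sorensen, Oyelaran.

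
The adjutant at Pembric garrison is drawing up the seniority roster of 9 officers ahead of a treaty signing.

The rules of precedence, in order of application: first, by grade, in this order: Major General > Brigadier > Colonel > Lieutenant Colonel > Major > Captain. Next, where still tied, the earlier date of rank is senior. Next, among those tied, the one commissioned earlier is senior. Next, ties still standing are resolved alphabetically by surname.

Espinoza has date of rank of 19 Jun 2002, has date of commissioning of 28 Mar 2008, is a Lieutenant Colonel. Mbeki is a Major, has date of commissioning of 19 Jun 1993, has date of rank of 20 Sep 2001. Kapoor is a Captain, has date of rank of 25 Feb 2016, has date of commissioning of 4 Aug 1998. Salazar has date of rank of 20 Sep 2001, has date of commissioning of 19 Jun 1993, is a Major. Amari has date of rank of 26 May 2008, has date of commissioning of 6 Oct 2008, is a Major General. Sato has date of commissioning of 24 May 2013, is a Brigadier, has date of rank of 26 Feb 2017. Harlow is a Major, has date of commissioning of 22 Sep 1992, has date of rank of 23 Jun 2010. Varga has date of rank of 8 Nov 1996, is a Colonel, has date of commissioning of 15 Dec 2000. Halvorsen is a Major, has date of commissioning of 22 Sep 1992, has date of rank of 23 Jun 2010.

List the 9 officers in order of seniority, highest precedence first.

Amari, Sato, Varga, Espinoza, Mbeki, Salazar, Halvorsen, Harlow, Kapoor

By grade: Amari (Major General); then Sato (Brigadier); then Varga (Colonel); then Espinoza (Lieutenant Colonel); then Mbeki, Salazar, Halvorsen and Harlow (Major); then Kapoor (Captain).
Among Mbeki, Salazar, Halvorsen and Harlow, by date of rank (earlier first): Mbeki and Salazar (20 Sep 2001) before Halvorsen and Harlow (23 Jun 2010).
Mbeki and Salazar both have date of commissioning 19 Jun 1993, so the next rule applies.
Among Mbeki and Salazar, alphabetically by surname: Mbeki before Salazar.
Halvorsen and Harlow both have date of commissioning 22 Sep 1992, so the next rule applies.
Among Halvorsen and Harlow, alphabetically by surname: Halvorsen before Harlow.
Full order: Amari, Sato, Varga, Espinoza, Mbeki, Salazar, Halvorsen, Harlow, Kapoor.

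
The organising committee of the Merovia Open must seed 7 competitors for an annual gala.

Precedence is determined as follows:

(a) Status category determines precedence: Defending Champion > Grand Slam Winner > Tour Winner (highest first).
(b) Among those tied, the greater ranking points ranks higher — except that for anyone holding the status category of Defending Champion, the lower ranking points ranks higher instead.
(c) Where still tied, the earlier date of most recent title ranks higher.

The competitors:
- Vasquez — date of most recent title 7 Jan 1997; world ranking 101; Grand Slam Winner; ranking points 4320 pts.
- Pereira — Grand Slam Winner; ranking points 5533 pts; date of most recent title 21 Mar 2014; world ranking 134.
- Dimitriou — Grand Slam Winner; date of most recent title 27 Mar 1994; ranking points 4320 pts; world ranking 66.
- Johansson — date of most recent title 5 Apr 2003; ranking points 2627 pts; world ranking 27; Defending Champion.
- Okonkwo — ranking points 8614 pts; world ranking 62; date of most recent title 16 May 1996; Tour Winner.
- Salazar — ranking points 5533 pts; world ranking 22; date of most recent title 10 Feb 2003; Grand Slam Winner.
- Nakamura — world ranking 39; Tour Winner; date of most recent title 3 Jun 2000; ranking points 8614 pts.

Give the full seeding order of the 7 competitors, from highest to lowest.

By status category: Johansson (Defending Champion); then Salazar, Pereira, Dimitriou and Vasquez (Grand Slam Winner); then Okonkwo and Nakamura (Tour Winner).
Among Salazar, Pereira, Dimitriou and Vasquez, by ranking points (higher first): Salazar and Pereira (5533 pts) before Dimitriou and Vasquez (4320 pts).
Among Salazar and Pereira, by date of most recent title (earlier first): Salazar (10 Feb 2003) before Pereira (21 Mar 2014).
Among Dimitriou and Vasquez, by date of most recent title (earlier first): Dimitriou (27 Mar 1994) before Vasquez (7 Jan 1997).
Okonkwo and Nakamura both have ranking points 8614 pts, so the next rule applies.
Among Okonkwo and Nakamura, by date of most recent title (earlier first): Okonkwo (16 May 1996) before Nakamura (3 Jun 2000).
Full order: Johansson, Salazar, Pereira, Dimitriou, Vasquez, Okonkwo, Nakamura.

Johansson, Salazar, Pereira, Dimitriou, Vasquez, Okonkwo, Nakamura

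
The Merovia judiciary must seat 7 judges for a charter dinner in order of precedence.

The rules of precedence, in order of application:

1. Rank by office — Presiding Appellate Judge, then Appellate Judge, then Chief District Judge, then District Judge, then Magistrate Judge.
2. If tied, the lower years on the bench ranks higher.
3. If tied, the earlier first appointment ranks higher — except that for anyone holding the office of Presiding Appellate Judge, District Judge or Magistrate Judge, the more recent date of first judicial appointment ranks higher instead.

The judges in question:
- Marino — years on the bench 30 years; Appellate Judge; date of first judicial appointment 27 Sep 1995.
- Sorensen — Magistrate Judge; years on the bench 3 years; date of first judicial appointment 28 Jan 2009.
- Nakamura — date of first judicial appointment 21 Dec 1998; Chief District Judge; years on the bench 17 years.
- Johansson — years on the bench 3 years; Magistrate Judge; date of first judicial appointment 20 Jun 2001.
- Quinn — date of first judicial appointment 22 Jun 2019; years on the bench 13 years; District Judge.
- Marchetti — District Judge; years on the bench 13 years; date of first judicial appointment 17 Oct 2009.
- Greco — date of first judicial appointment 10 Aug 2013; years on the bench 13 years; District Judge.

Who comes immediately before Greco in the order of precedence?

Quinn

By office: Marino (Appellate Judge); then Nakamura (Chief District Judge); then Quinn, Greco and Marchetti (District Judge); then Sorensen and Johansson (Magistrate Judge).
Quinn, Greco and Marchetti all have years on the bench 13 years, so the next rule applies.
Among Quinn, Greco and Marchetti, by date of first judicial appointment (later first) (reversed rule for this group): Quinn (22 Jun 2019) before Greco (10 Aug 2013) before Marchetti (17 Oct 2009).
Sorensen and Johansson both have years on the bench 3 years, so the next rule applies.
Among Sorensen and Johansson, by date of first judicial appointment (later first) (reversed rule for this group): Sorensen (28 Jan 2009) before Johansson (20 Jun 2001).
Order: Marino, Nakamura, Quinn, Greco, Marchetti, Sorensen, Johansson.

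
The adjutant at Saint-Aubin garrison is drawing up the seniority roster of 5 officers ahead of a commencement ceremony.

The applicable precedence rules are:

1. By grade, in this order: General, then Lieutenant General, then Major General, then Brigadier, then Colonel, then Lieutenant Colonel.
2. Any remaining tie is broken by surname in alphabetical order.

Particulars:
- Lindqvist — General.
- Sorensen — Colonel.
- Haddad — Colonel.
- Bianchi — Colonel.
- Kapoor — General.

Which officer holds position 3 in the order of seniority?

By grade: Kapoor and Lindqvist (General); then Bianchi, Haddad and Sorensen (Colonel).
Among Kapoor and Lindqvist, alphabetically by surname: Kapoor before Lindqvist.
Among Bianchi, Haddad and Sorensen, alphabetically by surname: Bianchi before Haddad before Sorensen.
Order: Kapoor, Lindqvist, Bianchi, Haddad, Sorensen.

Bianchi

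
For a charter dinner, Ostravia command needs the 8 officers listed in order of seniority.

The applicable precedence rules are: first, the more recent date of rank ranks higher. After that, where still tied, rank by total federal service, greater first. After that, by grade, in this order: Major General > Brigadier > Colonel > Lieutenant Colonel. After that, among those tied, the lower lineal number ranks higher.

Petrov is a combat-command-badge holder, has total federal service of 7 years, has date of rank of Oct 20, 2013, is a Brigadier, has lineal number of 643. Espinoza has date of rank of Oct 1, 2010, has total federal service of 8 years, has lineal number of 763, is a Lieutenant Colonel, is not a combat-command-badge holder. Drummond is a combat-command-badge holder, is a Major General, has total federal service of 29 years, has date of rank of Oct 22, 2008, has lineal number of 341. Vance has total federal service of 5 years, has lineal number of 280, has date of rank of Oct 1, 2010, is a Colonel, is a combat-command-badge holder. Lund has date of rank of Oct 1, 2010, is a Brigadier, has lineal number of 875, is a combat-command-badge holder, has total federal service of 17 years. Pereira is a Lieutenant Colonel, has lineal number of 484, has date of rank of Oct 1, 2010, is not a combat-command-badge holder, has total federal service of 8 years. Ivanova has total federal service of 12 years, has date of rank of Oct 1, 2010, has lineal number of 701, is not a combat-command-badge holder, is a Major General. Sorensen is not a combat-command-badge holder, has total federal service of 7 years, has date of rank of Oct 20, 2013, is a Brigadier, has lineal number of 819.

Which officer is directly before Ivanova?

Lund

By date of rank (later first): Petrov and Sorensen (both Oct 20, 2013); then Lund, Ivanova, Pereira, Espinoza and Vance (each Oct 1, 2010); then Drummond (Oct 22, 2008).
Petrov and Sorensen both have total federal service 7 years, so the next rule applies.
Petrov and Sorensen are each Brigadier, so the next rule applies.
Among Petrov and Sorensen, by lineal number (lower first): Petrov (643) before Sorensen (819).
Among Lund, Ivanova, Pereira, Espinoza and Vance, by total federal service (higher first): Lund (17 years) before Ivanova (12 years) before Pereira and Espinoza (8 years) before Vance (5 years).
Pereira and Espinoza are each Lieutenant Colonel, so the next rule applies.
Among Pereira and Espinoza, by lineal number (lower first): Pereira (484) before Espinoza (763).
Order: Petrov, Sorensen, Lund, Ivanova, Pereira, Espinoza, Vance, Drummond.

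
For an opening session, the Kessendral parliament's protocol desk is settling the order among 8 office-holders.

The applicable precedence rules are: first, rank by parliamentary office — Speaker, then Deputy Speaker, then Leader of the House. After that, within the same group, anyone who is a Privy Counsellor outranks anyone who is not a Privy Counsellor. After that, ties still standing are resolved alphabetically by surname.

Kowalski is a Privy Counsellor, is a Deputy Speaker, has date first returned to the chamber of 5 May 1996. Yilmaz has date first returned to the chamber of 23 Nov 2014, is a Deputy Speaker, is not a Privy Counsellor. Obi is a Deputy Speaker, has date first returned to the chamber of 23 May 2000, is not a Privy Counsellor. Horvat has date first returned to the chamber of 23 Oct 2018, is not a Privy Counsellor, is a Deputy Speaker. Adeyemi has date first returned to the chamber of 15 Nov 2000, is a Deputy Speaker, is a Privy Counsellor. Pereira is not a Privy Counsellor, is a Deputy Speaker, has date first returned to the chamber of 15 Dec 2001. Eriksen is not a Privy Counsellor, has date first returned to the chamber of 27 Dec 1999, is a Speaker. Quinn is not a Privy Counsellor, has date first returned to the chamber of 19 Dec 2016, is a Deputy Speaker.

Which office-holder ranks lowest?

Yilmaz

By parliamentary office: Eriksen (Speaker); then Adeyemi, Kowalski, Horvat, Obi, Pereira, Quinn and Yilmaz (Deputy Speaker).
Among Adeyemi, Kowalski, Horvat, Obi, Pereira, Quinn and Yilmaz, a Privy Counsellor before not a Privy Counsellor: Adeyemi and Kowalski (a Privy Counsellor) before Horvat, Obi, Pereira, Quinn and Yilmaz (not a Privy Counsellor).
Among Adeyemi and Kowalski, alphabetically by surname: Adeyemi before Kowalski.
Among Horvat, Obi, Pereira, Quinn and Yilmaz, alphabetically by surname: Horvat before Obi before Pereira before Quinn before Yilmaz.
Order: Eriksen, Adeyemi, Kowalski, Horvat, Obi, Pereira, Quinn, Yilmaz.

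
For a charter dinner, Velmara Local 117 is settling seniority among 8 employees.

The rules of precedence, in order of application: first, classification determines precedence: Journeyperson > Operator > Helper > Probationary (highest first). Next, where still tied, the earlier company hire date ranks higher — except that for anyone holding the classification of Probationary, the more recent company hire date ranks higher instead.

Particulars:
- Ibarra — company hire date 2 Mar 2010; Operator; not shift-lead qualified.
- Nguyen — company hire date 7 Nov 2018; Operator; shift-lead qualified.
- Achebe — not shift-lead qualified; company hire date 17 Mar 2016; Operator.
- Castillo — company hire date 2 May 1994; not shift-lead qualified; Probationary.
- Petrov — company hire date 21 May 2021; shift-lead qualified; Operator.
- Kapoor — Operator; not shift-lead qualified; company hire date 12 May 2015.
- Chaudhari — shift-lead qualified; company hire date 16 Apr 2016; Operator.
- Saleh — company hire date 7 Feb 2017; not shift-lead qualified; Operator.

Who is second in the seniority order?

By classification: Ibarra, Kapoor, Achebe, Chaudhari, Saleh, Nguyen and Petrov (Operator); then Castillo (Probationary).
Among Ibarra, Kapoor, Achebe, Chaudhari, Saleh, Nguyen and Petrov, by company hire date (earlier first): Ibarra (2 Mar 2010) before Kapoor (12 May 2015) before Achebe (17 Mar 2016) before Chaudhari (16 Apr 2016) before Saleh (7 Feb 2017) before Nguyen (7 Nov 2018) before Petrov (21 May 2021).
Order: Ibarra, Kapoor, Achebe, Chaudhari, Saleh, Nguyen, Petrov, Castillo.

Kapoor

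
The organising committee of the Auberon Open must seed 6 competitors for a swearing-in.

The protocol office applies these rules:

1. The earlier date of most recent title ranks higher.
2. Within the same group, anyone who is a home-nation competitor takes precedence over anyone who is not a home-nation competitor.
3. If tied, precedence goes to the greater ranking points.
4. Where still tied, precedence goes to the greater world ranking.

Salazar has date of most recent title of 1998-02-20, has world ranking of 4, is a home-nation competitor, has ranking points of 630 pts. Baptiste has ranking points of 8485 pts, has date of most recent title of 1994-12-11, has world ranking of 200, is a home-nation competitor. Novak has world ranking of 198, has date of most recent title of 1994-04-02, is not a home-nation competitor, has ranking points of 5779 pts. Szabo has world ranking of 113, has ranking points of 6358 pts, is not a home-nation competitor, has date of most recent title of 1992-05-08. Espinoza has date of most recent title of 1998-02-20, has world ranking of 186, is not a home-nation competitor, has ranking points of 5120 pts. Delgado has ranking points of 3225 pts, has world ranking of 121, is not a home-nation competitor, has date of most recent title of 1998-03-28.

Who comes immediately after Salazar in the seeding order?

Espinoza

By date of most recent title (earlier first): Szabo (1992-05-08); then Novak (1994-04-02); then Baptiste (1994-12-11); then Salazar and Espinoza (both 1998-02-20); then Delgado (1998-03-28).
Among Salazar and Espinoza, a home-nation competitor before not a home-nation competitor: Salazar (a home-nation competitor) before Espinoza (not a home-nation competitor).
Order: Szabo, Novak, Baptiste, Salazar, Espinoza, Delgado.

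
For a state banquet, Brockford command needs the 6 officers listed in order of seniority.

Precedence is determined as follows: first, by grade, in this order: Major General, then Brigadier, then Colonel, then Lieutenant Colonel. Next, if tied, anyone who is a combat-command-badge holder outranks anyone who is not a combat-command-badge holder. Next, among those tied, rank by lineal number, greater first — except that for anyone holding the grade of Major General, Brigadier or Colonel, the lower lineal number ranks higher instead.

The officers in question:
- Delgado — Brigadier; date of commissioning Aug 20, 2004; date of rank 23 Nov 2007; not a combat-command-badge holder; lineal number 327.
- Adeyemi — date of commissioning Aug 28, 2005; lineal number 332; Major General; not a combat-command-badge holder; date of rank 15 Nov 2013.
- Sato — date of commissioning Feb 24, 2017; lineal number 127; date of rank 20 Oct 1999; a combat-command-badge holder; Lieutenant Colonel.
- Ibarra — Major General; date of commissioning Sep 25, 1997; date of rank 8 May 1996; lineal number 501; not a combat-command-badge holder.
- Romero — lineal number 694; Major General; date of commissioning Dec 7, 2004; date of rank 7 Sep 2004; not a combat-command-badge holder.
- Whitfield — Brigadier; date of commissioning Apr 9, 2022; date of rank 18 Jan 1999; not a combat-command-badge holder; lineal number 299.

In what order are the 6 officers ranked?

By grade: Adeyemi, Ibarra and Romero (Major General); then Whitfield and Delgado (Brigadier); then Sato (Lieutenant Colonel).
Adeyemi, Ibarra and Romero are each not a combat-command-badge holder, so the next rule applies.
Among Adeyemi, Ibarra and Romero, by lineal number (lower first) (reversed rule for this group): Adeyemi (332) before Ibarra (501) before Romero (694).
Whitfield and Delgado are each not a combat-command-badge holder, so the next rule applies.
Among Whitfield and Delgado, by lineal number (lower first) (reversed rule for this group): Whitfield (299) before Delgado (327).
Full order: Adeyemi, Ibarra, Romero, Whitfield, Delgado, Sato.

Adeyemi, Ibarra, Romero, Whitfield, Delgado, Sato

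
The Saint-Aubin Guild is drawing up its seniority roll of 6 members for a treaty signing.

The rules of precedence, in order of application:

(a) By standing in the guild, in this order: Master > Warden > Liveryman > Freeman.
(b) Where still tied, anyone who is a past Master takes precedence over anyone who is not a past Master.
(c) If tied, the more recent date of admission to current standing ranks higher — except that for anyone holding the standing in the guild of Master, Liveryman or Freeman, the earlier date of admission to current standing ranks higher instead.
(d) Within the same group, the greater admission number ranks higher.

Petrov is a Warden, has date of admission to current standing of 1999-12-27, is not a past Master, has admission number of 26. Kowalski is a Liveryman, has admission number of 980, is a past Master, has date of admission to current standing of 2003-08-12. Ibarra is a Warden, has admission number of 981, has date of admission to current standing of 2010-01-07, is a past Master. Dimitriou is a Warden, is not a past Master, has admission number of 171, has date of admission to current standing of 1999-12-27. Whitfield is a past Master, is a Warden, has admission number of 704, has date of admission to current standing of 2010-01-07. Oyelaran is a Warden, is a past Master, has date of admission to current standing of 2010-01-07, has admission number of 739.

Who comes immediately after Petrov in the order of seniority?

By standing in the guild: Ibarra, Oyelaran, Whitfield, Dimitriou and Petrov (Warden); then Kowalski (Liveryman).
Among Ibarra, Oyelaran, Whitfield, Dimitriou and Petrov, a past Master before not a past Master: Ibarra, Oyelaran and Whitfield (a past Master) before Dimitriou and Petrov (not a past Master).
Ibarra, Oyelaran and Whitfield all have date of admission to current standing 2010-01-07, so the next rule applies.
Among Ibarra, Oyelaran and Whitfield, by admission number (higher first): Ibarra (981) before Oyelaran (739) before Whitfield (704).
Dimitriou and Petrov both have date of admission to current standing 1999-12-27, so the next rule applies.
Among Dimitriou and Petrov, by admission number (higher first): Dimitriou (171) before Petrov (26).
Order: Ibarra, Oyelaran, Whitfield, Dimitriou, Petrov, Kowalski.

Kowalski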